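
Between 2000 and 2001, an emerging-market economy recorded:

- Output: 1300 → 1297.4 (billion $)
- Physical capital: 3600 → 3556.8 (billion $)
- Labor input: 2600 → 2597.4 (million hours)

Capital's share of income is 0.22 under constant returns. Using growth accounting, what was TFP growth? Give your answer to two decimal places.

Output growth = (1297.4 − 1300) / 1300 = -0.2%.
Physical capital growth = (3556.8 − 3600) / 3600 = -1.2%.
Labor input growth = (2597.4 − 2600) / 2600 = -0.1%.
Labor's share = 1 − 0.22 = 0.78.
Physical capital: 0.22 × (-1.2) = -0.264 pp.
Labor input: 0.78 × (-0.1) = -0.078 pp.
TFP growth = -0.2 + 0.342 = 0.142%.

TFP grew 0.14%.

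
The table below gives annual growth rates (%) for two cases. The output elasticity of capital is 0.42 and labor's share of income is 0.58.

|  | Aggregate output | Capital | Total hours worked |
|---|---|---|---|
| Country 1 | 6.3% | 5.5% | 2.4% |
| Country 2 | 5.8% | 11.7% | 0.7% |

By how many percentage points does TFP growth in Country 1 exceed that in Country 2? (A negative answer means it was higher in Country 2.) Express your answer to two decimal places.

2.12 percentage points

Labor's share = 1 − 0.42 = 0.58.
Country 1: TFP = 6.3 − 2.31 − 1.392 = 2.598%.
Country 2: TFP = 5.8 − 4.914 − 0.406 = 0.48%.
Difference = 2.598 − (0.48) = 2.118 pp.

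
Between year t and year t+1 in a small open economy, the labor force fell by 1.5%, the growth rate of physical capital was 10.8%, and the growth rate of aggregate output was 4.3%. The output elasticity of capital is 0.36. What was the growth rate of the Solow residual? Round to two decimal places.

Labor's share = 1 − 0.36 = 0.64.
Physical capital: 0.36 × 10.8 = 3.888 pp.
The labor force: 0.64 × (-1.5) = -0.96 pp.
TFP growth = 4.3 − 2.928 = 1.372%.

1.37%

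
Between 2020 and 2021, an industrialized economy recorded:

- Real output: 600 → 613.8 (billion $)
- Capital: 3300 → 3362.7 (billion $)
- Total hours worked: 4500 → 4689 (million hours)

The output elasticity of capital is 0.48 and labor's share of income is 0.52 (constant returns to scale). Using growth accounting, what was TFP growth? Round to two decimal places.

-0.80%

Real output growth = (613.8 − 600) / 600 = 2.3%.
Capital growth = (3362.7 − 3300) / 3300 = 1.9%.
Total hours worked growth = (4689 − 4500) / 4500 = 4.2%.
Labor's share = 1 − 0.48 = 0.52.
Capital: 0.48 × 1.9 = 0.912 pp.
Total hours worked: 0.52 × 4.2 = 2.184 pp.
TFP growth = 2.3 − 3.096 = -0.796%.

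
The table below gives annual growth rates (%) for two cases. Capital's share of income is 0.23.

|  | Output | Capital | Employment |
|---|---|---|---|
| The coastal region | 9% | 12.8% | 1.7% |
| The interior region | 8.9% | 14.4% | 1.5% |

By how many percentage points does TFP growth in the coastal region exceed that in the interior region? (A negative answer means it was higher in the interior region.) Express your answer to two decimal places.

0.31 percentage points

Labor's share = 1 − 0.23 = 0.77.
The coastal region: TFP = 9 − 2.944 − 1.309 = 4.747%.
The interior region: TFP = 8.9 − 3.312 − 1.155 = 4.433%.
Difference = 4.747 − (4.433) = 0.314 pp.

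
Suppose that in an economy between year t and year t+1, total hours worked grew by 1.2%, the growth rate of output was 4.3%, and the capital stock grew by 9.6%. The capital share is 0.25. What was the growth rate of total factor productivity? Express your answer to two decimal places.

Labor's share = 1 − 0.25 = 0.75.
The capital stock: 0.25 × 9.6 = 2.4 pp.
Total hours worked: 0.75 × 1.2 = 0.9 pp.
TFP growth = 4.3 − 3.3 = 1%.

1.00%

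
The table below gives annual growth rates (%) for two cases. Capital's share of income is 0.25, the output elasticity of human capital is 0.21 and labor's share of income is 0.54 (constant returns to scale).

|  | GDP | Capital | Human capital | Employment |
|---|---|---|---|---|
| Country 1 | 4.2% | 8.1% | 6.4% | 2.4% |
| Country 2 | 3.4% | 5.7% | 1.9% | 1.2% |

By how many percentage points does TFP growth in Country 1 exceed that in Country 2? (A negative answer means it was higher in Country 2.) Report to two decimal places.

Labor's share = 1 − 0.25 − 0.21 = 0.54.
Country 1: TFP = 4.2 − 2.025 − 1.344 − 1.296 = -0.465%.
Country 2: TFP = 3.4 − 1.425 − 0.399 − 0.648 = 0.928%.
Difference = -0.465 − (0.928) = -1.393 pp.

-1.39 percentage points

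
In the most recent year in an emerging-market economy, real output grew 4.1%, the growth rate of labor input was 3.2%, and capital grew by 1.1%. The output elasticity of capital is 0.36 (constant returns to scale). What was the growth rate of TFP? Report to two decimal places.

1.66%

Labor's share = 1 − 0.36 = 0.64.
Capital: 0.36 × 1.1 = 0.396 pp.
Labor input: 0.64 × 3.2 = 2.048 pp.
TFP growth = 4.1 − 2.444 = 1.656%.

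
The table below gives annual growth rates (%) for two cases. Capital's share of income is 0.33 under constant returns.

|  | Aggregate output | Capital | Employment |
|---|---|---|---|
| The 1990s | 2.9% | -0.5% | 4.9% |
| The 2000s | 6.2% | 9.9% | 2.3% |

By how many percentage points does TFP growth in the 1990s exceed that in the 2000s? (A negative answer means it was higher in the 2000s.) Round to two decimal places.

Labor's share = 1 − 0.33 = 0.67.
The 1990s: TFP = 2.9 + 0.165 − 3.283 = -0.218%.
The 2000s: TFP = 6.2 − 3.267 − 1.541 = 1.392%.
Difference = -0.218 − (1.392) = -1.61 pp.

-1.61 percentage points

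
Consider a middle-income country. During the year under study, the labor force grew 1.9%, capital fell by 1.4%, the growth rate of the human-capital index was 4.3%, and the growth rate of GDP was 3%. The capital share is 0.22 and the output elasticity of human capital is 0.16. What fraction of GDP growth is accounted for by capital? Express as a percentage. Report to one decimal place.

Capital accounted for -10.3% of growth.

Capital contributed 0.22 × (-1.4) = -0.308 pp.
Share of growth = -0.308 / 3 × 100 = -10.267%.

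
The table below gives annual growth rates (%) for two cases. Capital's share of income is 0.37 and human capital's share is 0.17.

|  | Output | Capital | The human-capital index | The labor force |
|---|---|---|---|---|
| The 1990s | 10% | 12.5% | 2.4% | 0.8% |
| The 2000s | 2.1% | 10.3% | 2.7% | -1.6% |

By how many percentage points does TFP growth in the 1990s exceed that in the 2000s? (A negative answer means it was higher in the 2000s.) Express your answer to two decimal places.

6.03 percentage points

Labor's share = 1 − 0.37 − 0.17 = 0.46.
The 1990s: TFP = 10 − 4.625 − 0.408 − 0.368 = 4.599%.
The 2000s: TFP = 2.1 − 3.811 − 0.459 + 0.736 = -1.434%.
Difference = 4.599 − (-1.434) = 6.033 pp.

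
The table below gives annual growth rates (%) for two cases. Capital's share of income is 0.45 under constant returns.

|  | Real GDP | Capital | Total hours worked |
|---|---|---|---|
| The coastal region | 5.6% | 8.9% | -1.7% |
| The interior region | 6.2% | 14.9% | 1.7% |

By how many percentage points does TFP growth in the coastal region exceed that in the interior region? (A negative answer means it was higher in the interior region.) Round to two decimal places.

3.97 percentage points

Labor's share = 1 − 0.45 = 0.55.
The coastal region: TFP = 5.6 − 4.005 + 0.935 = 2.53%.
The interior region: TFP = 6.2 − 6.705 − 0.935 = -1.44%.
Difference = 2.53 − (-1.44) = 3.97 pp.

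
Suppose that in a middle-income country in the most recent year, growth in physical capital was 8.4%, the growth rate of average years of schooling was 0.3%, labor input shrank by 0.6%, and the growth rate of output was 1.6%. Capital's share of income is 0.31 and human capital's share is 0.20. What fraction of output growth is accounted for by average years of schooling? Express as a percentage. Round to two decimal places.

Average years of schooling accounted for 3.75% of growth.

Average years of schooling contributed 0.2 × 0.3 = 0.06 pp.
Share of growth = 0.06 / 1.6 × 100 = 3.75%.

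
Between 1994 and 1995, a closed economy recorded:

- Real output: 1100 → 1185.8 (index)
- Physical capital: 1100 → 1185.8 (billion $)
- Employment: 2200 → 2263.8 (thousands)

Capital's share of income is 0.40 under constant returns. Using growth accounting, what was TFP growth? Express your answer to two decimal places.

2.94%

Real output growth = (1185.8 − 1100) / 1100 = 7.8%.
Physical capital growth = (1185.8 − 1100) / 1100 = 7.8%.
Employment growth = (2263.8 − 2200) / 2200 = 2.9%.
Labor's share = 1 − 0.4 = 0.6.
Physical capital: 0.4 × 7.8 = 3.12 pp.
Employment: 0.6 × 2.9 = 1.74 pp.
TFP growth = 7.8 − 4.86 = 2.94%.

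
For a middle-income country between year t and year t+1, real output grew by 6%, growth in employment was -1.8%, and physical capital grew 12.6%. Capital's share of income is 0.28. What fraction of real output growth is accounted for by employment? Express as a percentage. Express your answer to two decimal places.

Labor's share = 1 − 0.28 = 0.72.
Employment contributed 0.72 × (-1.8) = -1.296 pp.
Share of growth = -1.296 / 6 × 100 = -21.6%.

-21.60%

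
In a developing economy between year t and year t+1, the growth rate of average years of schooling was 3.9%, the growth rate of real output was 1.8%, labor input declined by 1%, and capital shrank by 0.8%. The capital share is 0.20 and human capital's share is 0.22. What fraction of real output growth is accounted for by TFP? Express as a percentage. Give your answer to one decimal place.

93.4%

Labor's share = 1 − 0.2 − 0.22 = 0.58.
Capital: 0.2 × (-0.8) = -0.16 pp.
Average years of schooling: 0.22 × 3.9 = 0.858 pp.
Labor input: 0.58 × (-1) = -0.58 pp.
TFP growth = 1.8 − 0.118 = 1.682%.
TFP share of growth = 1.682 / 1.8 × 100 = 93.444%.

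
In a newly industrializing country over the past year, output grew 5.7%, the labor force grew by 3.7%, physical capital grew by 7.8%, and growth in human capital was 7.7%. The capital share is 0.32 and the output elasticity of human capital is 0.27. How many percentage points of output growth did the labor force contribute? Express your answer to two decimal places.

Labor's share = 1 − 0.32 − 0.27 = 0.41.
Contribution = share × growth = 0.41 × 3.7 = 1.517 pp.

1.52 pp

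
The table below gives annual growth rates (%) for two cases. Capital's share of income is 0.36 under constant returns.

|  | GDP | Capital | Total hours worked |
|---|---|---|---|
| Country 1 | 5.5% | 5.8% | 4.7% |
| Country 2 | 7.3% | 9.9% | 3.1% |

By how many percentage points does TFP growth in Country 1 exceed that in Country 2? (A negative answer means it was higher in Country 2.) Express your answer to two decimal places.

-1.35 percentage points

Labor's share = 1 − 0.36 = 0.64.
Country 1: TFP = 5.5 − 2.088 − 3.008 = 0.404%.
Country 2: TFP = 7.3 − 3.564 − 1.984 = 1.752%.
Difference = 0.404 − (1.752) = -1.348 pp.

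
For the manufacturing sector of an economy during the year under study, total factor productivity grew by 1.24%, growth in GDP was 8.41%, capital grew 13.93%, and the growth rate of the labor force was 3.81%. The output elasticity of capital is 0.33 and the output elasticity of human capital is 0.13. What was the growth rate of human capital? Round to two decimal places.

Human capital grew 3.97%.

Labor's share = 1 − 0.33 − 0.13 = 0.54.
gY = gA + 0.33×13.93 + 0.54×3.81 + 0.13×g.
0.13×g = 8.41 − 1.24 − 6.6543 = 0.5157.
g = 0.5157 / 0.13 = 3.9669%.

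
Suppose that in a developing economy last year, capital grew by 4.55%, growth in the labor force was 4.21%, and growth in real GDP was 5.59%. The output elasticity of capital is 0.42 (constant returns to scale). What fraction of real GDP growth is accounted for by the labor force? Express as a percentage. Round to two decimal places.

43.68%

Labor's share = 1 − 0.42 = 0.58.
The labor force contributed 0.58 × 4.21 = 2.4418 pp.
Share of growth = 2.4418 / 5.59 × 100 = 43.6816%.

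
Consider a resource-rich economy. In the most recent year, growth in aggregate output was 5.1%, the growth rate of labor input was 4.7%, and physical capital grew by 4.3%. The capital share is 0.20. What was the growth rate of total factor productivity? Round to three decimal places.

Labor's share = 1 − 0.2 = 0.8.
Physical capital: 0.2 × 4.3 = 0.86 pp.
Labor input: 0.8 × 4.7 = 3.76 pp.
TFP growth = 5.1 − 4.62 = 0.48%.

0.480%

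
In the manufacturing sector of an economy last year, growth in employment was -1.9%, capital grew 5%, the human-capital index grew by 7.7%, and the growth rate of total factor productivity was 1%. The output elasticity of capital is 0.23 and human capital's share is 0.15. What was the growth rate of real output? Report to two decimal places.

Labor's share = 1 − 0.23 − 0.15 = 0.62.
Capital: 0.23 × 5 = 1.15 pp.
The human-capital index: 0.15 × 7.7 = 1.155 pp.
Employment: 0.62 × (-1.9) = -1.178 pp.
Output growth = 1 + 1.127 = 2.127%.

Real output grew 2.13%.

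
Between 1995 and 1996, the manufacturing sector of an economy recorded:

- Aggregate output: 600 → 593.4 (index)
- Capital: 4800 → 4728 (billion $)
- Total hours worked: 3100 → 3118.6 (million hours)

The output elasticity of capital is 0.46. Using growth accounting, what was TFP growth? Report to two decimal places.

-0.73%

Aggregate output growth = (593.4 − 600) / 600 = -1.1%.
Capital growth = (4728 − 4800) / 4800 = -1.5%.
Total hours worked growth = (3118.6 − 3100) / 3100 = 0.6%.
Labor's share = 1 − 0.46 = 0.54.
Capital: 0.46 × (-1.5) = -0.69 pp.
Total hours worked: 0.54 × 0.6 = 0.324 pp.
TFP growth = -1.1 + 0.366 = -0.734%.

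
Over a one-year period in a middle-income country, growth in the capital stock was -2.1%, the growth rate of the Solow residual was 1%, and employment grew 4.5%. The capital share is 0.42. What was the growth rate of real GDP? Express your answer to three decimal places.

Real GDP growth was 2.728%.

Labor's share = 1 − 0.42 = 0.58.
The capital stock: 0.42 × (-2.1) = -0.882 pp.
Employment: 0.58 × 4.5 = 2.61 pp.
Output growth = 1 + 1.728 = 2.728%.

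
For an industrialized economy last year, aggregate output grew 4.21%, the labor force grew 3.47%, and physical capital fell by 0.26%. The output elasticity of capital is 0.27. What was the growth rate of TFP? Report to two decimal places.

Labor's share = 1 − 0.27 = 0.73.
Physical capital: 0.27 × (-0.26) = -0.0702 pp.
The labor force: 0.73 × 3.47 = 2.5331 pp.
TFP growth = 4.21 − 2.4629 = 1.7471%.

1.75%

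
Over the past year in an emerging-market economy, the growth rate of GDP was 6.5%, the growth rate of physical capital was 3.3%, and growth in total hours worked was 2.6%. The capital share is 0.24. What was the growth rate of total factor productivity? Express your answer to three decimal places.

Total factor productivity grew 3.732%.

Labor's share = 1 − 0.24 = 0.76.
Physical capital: 0.24 × 3.3 = 0.792 pp.
Total hours worked: 0.76 × 2.6 = 1.976 pp.
TFP growth = 6.5 − 2.768 = 3.732%.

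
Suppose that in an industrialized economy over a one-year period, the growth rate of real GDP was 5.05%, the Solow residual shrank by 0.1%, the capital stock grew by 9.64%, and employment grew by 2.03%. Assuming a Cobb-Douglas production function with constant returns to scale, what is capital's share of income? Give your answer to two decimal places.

gY = gA + α·gK + (1−α)·gL, so gY − gA − gL = α(gK − gL).
5.05 + 0.1 − 2.03 = α × (9.64 − 2.03).
3.12 = 7.61 α, so α = 0.41.

Capital's share of income is 0.41.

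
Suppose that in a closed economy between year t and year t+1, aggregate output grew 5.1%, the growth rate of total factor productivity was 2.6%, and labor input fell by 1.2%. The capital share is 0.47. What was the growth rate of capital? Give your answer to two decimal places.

Labor's share = 1 − 0.47 = 0.53.
gY = gA + 0.53×(-1.2) + 0.47×g.
0.47×g = 5.1 − 2.6 + 0.636 = 3.136.
g = 3.136 / 0.47 = 6.6723%.

6.67%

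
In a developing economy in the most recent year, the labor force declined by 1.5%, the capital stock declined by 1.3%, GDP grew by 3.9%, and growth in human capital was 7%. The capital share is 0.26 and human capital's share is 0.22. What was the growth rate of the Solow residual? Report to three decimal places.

The Solow residual grew 3.478%.

Labor's share = 1 − 0.26 − 0.22 = 0.52.
The capital stock: 0.26 × (-1.3) = -0.338 pp.
Human capital: 0.22 × 7 = 1.54 pp.
The labor force: 0.52 × (-1.5) = -0.78 pp.
TFP growth = 3.9 − 0.422 = 3.478%.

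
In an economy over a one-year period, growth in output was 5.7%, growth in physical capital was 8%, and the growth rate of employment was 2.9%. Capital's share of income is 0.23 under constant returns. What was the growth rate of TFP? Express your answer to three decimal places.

Labor's share = 1 − 0.23 = 0.77.
Physical capital: 0.23 × 8 = 1.84 pp.
Employment: 0.77 × 2.9 = 2.233 pp.
TFP growth = 5.7 − 4.073 = 1.627%.

TFP grew 1.627%.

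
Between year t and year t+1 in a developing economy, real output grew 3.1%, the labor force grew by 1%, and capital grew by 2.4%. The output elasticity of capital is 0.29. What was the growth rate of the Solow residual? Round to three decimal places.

Labor's share = 1 − 0.29 = 0.71.
Capital: 0.29 × 2.4 = 0.696 pp.
The labor force: 0.71 × 1 = 0.71 pp.
TFP growth = 3.1 − 1.406 = 1.694%.

The Solow residual growth was 1.694%.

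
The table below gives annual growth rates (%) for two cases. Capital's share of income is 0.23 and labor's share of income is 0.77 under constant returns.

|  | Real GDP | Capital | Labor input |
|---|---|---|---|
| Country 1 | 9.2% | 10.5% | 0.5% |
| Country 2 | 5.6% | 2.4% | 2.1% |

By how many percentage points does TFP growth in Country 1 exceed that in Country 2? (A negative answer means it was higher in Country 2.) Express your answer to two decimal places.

Labor's share = 1 − 0.23 = 0.77.
Country 1: TFP = 9.2 − 2.415 − 0.385 = 6.4%.
Country 2: TFP = 5.6 − 0.552 − 1.617 = 3.431%.
Difference = 6.4 − (3.431) = 2.969 pp.

2.97 percentage points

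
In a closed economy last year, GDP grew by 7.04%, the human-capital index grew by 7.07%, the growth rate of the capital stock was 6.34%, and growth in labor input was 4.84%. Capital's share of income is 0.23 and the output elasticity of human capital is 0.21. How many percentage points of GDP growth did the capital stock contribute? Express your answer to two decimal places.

1.46

Contribution = share × growth = 0.23 × 6.34 = 1.4582 pp.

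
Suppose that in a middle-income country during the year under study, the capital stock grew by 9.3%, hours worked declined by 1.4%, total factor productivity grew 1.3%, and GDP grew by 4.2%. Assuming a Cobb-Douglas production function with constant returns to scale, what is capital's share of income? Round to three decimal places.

gY = gA + α·gK + (1−α)·gL, so gY − gA − gL = α(gK − gL).
4.2 − 1.3 + 1.4 = α × (9.3 − (-1.4)).
4.3 = 10.7 α, so α = 0.40187.

α = 0.402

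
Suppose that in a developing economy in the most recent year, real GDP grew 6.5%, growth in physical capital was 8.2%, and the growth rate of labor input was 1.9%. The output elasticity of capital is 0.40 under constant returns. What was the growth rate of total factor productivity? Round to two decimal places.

Total factor productivity grew 2.08%.

Labor's share = 1 − 0.4 = 0.6.
Physical capital: 0.4 × 8.2 = 3.28 pp.
Labor input: 0.6 × 1.9 = 1.14 pp.
TFP growth = 6.5 − 4.42 = 2.08%.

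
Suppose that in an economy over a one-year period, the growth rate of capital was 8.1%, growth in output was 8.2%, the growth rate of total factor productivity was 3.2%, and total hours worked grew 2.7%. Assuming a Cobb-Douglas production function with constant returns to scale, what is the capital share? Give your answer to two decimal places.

α = 0.43

gY = gA + α·gK + (1−α)·gL, so gY − gA − gL = α(gK − gL).
8.2 − 3.2 − 2.7 = α × (8.1 − 2.7).
2.3 = 5.4 α, so α = 0.4259.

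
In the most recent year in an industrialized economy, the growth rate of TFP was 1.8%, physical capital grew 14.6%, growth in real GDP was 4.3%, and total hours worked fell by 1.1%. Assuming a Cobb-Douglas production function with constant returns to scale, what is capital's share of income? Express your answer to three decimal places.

α = 0.229

gY = gA + α·gK + (1−α)·gL, so gY − gA − gL = α(gK − gL).
4.3 − 1.8 + 1.1 = α × (14.6 − (-1.1)).
3.6 = 15.7 α, so α = 0.2293.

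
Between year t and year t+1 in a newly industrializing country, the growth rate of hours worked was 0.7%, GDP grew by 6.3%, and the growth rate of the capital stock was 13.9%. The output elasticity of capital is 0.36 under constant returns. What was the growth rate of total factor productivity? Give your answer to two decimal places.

0.85%

Labor's share = 1 − 0.36 = 0.64.
The capital stock: 0.36 × 13.9 = 5.004 pp.
Hours worked: 0.64 × 0.7 = 0.448 pp.
TFP growth = 6.3 − 5.452 = 0.848%.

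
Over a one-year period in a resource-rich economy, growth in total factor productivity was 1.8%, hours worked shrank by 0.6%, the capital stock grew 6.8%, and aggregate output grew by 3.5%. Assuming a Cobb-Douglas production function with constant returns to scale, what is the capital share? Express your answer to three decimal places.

gY = gA + α·gK + (1−α)·gL, so gY − gA − gL = α(gK − gL).
3.5 − 1.8 + 0.6 = α × (6.8 − (-0.6)).
2.3 = 7.4 α, so α = 0.31081.

0.311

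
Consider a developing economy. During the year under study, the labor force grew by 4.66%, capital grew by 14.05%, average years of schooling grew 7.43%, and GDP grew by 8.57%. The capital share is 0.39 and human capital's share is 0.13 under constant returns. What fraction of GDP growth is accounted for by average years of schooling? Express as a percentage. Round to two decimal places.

Average years of schooling accounted for 11.27% of growth.

Average years of schooling contributed 0.13 × 7.43 = 0.9659 pp.
Share of growth = 0.9659 / 8.57 × 100 = 11.2707%.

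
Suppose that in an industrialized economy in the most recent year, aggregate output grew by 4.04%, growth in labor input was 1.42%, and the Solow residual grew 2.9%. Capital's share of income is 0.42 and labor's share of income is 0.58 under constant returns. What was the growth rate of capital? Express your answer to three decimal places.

Capital grew 0.753%.

Labor's share = 1 − 0.42 = 0.58.
gY = gA + 0.58×1.42 + 0.42×g.
0.42×g = 4.04 − 2.9 − 0.8236 = 0.3164.
g = 0.3164 / 0.42 = 0.75333%.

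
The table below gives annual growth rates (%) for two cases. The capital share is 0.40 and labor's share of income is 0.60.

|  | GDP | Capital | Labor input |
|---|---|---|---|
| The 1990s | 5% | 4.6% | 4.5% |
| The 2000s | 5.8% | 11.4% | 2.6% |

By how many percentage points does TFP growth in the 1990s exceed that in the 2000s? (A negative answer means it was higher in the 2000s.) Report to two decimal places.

0.78 percentage points

Labor's share = 1 − 0.4 = 0.6.
The 1990s: TFP = 5 − 1.84 − 2.7 = 0.46%.
The 2000s: TFP = 5.8 − 4.56 − 1.56 = -0.32%.
Difference = 0.46 − (-0.32) = 0.78 pp.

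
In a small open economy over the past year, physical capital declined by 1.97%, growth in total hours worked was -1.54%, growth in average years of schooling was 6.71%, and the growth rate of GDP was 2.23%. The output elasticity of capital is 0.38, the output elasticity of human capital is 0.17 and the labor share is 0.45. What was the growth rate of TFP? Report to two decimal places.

TFP growth was 2.53%.

Labor's share = 1 − 0.38 − 0.17 = 0.45.
Physical capital: 0.38 × (-1.97) = -0.7486 pp.
Average years of schooling: 0.17 × 6.71 = 1.1407 pp.
Total hours worked: 0.45 × (-1.54) = -0.693 pp.
TFP growth = 2.23 + 0.3009 = 2.5309%.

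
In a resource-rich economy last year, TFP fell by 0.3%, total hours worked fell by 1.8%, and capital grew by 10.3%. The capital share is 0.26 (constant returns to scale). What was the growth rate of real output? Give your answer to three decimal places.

Labor's share = 1 − 0.26 = 0.74.
Capital: 0.26 × 10.3 = 2.678 pp.
Total hours worked: 0.74 × (-1.8) = -1.332 pp.
Output growth = -0.3 + 1.346 = 1.046%.

1.046%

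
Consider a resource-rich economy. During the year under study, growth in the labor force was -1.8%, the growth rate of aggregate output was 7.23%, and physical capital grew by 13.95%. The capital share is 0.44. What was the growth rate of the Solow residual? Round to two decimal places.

2.10%

Labor's share = 1 − 0.44 = 0.56.
Physical capital: 0.44 × 13.95 = 6.138 pp.
The labor force: 0.56 × (-1.8) = -1.008 pp.
TFP growth = 7.23 − 5.13 = 2.1%.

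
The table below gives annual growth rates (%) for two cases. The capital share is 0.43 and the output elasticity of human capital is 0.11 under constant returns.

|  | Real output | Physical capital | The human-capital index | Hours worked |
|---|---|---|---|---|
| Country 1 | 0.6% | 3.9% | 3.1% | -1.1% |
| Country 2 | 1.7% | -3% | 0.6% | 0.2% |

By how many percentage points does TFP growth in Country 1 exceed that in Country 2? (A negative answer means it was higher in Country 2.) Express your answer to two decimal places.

-3.74 percentage points

Labor's share = 1 − 0.43 − 0.11 = 0.46.
Country 1: TFP = 0.6 − 1.677 − 0.341 + 0.506 = -0.912%.
Country 2: TFP = 1.7 + 1.29 − 0.066 − 0.092 = 2.832%.
Difference = -0.912 − (2.832) = -3.744 pp.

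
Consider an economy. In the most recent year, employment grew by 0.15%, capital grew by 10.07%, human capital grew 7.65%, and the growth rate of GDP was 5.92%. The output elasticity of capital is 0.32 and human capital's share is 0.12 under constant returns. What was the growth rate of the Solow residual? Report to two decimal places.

Labor's share = 1 − 0.32 − 0.12 = 0.56.
Capital: 0.32 × 10.07 = 3.2224 pp.
Human capital: 0.12 × 7.65 = 0.918 pp.
Employment: 0.56 × 0.15 = 0.084 pp.
TFP growth = 5.92 − 4.2244 = 1.6956%.

1.70%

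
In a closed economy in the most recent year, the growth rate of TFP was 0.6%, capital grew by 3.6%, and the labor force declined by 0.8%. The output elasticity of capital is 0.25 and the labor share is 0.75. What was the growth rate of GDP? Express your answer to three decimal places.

0.900%

Labor's share = 1 − 0.25 = 0.75.
Capital: 0.25 × 3.6 = 0.9 pp.
The labor force: 0.75 × (-0.8) = -0.6 pp.
Output growth = 0.6 + 0.3 = 0.9%.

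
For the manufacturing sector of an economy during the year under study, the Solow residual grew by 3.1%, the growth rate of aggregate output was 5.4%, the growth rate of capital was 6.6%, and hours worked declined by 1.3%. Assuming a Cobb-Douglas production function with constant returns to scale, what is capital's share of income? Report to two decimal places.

α = 0.46

gY = gA + α·gK + (1−α)·gL, so gY − gA − gL = α(gK − gL).
5.4 − 3.1 + 1.3 = α × (6.6 − (-1.3)).
3.6 = 7.9 α, so α = 0.4557.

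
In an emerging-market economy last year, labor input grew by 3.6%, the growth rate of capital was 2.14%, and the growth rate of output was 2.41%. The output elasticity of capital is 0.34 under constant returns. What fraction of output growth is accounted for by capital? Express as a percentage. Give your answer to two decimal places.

30.19%

Capital contributed 0.34 × 2.14 = 0.7276 pp.
Share of growth = 0.7276 / 2.41 × 100 = 30.1909%.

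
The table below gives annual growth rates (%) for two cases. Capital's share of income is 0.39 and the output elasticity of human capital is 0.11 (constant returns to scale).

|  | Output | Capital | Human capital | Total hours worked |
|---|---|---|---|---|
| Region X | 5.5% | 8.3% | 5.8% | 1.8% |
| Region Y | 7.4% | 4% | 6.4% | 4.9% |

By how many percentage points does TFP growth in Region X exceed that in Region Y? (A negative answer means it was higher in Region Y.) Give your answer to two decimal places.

-1.96 percentage points

Labor's share = 1 − 0.39 − 0.11 = 0.5.
Region X: TFP = 5.5 − 3.237 − 0.638 − 0.9 = 0.725%.
Region Y: TFP = 7.4 − 1.56 − 0.704 − 2.45 = 2.686%.
Difference = 0.725 − (2.686) = -1.961 pp.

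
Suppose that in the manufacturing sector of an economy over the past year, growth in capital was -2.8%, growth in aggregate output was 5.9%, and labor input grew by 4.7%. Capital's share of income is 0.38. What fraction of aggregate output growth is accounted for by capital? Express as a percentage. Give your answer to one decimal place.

-18.0%

Capital contributed 0.38 × (-2.8) = -1.064 pp.
Share of growth = -1.064 / 5.9 × 100 = -18.034%.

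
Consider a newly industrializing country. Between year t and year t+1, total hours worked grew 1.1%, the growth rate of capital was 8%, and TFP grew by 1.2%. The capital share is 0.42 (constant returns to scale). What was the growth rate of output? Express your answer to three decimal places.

5.198%

Labor's share = 1 − 0.42 = 0.58.
Capital: 0.42 × 8 = 3.36 pp.
Total hours worked: 0.58 × 1.1 = 0.638 pp.
Output growth = 1.2 + 3.998 = 5.198%.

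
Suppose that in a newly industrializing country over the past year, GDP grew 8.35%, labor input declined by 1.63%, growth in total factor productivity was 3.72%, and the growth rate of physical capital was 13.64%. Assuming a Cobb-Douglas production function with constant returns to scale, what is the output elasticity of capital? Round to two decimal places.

gY = gA + α·gK + (1−α)·gL, so gY − gA − gL = α(gK − gL).
8.35 − 3.72 + 1.63 = α × (13.64 − (-1.63)).
6.26 = 15.27 α, so α = 0.41.

α = 0.41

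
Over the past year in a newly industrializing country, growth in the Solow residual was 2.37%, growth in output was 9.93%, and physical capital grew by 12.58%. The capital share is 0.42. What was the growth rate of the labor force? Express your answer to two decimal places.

Labor's share = 1 − 0.42 = 0.58.
gY = gA + 0.42×12.58 + 0.58×g.
0.58×g = 9.93 − 2.37 − 5.2836 = 2.2764.
g = 2.2764 / 0.58 = 3.9248%.

3.92%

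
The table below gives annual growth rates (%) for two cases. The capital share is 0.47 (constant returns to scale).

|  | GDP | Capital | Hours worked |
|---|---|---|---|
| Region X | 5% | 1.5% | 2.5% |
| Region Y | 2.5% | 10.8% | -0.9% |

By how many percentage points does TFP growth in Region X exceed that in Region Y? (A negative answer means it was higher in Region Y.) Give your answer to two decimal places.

Labor's share = 1 − 0.47 = 0.53.
Region X: TFP = 5 − 0.705 − 1.325 = 2.97%.
Region Y: TFP = 2.5 − 5.076 + 0.477 = -2.099%.
Difference = 2.97 − (-2.099) = 5.069 pp.

5.07 percentage points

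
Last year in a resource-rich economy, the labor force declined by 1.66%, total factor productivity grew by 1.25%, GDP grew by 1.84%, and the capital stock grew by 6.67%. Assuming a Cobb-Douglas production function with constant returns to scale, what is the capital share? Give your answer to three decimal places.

α = 0.270

gY = gA + α·gK + (1−α)·gL, so gY − gA − gL = α(gK − gL).
1.84 − 1.25 + 1.66 = α × (6.67 − (-1.66)).
2.25 = 8.33 α, so α = 0.27011.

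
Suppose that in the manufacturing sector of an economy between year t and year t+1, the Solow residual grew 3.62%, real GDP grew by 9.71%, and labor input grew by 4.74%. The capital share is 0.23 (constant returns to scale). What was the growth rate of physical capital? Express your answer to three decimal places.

Physical capital growth was 10.610%.

Labor's share = 1 − 0.23 = 0.77.
gY = gA + 0.77×4.74 + 0.23×g.
0.23×g = 9.71 − 3.62 − 3.6498 = 2.4402.
g = 2.4402 / 0.23 = 10.60957%.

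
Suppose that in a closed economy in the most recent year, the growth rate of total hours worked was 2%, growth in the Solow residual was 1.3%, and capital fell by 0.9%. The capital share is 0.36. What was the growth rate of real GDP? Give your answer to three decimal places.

2.256%

Labor's share = 1 − 0.36 = 0.64.
Capital: 0.36 × (-0.9) = -0.324 pp.
Total hours worked: 0.64 × 2 = 1.28 pp.
Output growth = 1.3 + 0.956 = 2.256%.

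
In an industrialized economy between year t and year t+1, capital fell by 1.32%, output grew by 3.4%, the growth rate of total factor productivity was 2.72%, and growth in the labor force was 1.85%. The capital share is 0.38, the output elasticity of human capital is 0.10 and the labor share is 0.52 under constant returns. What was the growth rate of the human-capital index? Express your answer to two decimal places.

2.20%

Labor's share = 1 − 0.38 − 0.1 = 0.52.
gY = gA + 0.38×(-1.32) + 0.52×1.85 + 0.1×g.
0.1×g = 3.4 − 2.72 − 0.4604 = 0.2196.
g = 0.2196 / 0.1 = 2.196%.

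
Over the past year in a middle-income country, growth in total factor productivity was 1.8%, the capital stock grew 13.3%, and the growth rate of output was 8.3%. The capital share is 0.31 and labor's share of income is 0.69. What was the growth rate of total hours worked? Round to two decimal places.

Total hours worked growth was 3.44%.

Labor's share = 1 − 0.31 = 0.69.
gY = gA + 0.31×13.3 + 0.69×g.
0.69×g = 8.3 − 1.8 − 4.123 = 2.377.
g = 2.377 / 0.69 = 3.4449%.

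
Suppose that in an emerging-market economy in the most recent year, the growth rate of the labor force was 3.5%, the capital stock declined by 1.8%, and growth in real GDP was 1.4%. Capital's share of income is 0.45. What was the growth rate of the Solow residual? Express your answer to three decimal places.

Labor's share = 1 − 0.45 = 0.55.
The capital stock: 0.45 × (-1.8) = -0.81 pp.
The labor force: 0.55 × 3.5 = 1.925 pp.
TFP growth = 1.4 − 1.115 = 0.285%.

0.285%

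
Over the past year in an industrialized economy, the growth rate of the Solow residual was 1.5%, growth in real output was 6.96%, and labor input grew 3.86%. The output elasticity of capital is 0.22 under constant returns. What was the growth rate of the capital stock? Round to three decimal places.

11.133%

Labor's share = 1 − 0.22 = 0.78.
gY = gA + 0.78×3.86 + 0.22×g.
0.22×g = 6.96 − 1.5 − 3.0108 = 2.4492.
g = 2.4492 / 0.22 = 11.13273%.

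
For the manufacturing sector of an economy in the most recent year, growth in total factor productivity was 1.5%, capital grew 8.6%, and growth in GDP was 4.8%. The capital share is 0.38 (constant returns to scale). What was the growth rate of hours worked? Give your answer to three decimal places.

0.052%

Labor's share = 1 − 0.38 = 0.62.
gY = gA + 0.38×8.6 + 0.62×g.
0.62×g = 4.8 − 1.5 − 3.268 = 0.032.
g = 0.032 / 0.62 = 0.05161%.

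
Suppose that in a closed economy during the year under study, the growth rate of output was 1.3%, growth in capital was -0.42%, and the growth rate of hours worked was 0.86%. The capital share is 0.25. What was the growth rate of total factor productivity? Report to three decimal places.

0.760%

Labor's share = 1 − 0.25 = 0.75.
Capital: 0.25 × (-0.42) = -0.105 pp.
Hours worked: 0.75 × 0.86 = 0.645 pp.
TFP growth = 1.3 − 0.54 = 0.76%.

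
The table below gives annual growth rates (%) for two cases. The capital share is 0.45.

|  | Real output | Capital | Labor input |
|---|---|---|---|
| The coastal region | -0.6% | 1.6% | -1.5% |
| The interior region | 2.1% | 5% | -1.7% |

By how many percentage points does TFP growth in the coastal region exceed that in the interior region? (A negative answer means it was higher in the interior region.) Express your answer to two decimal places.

-1.28 percentage points

Labor's share = 1 − 0.45 = 0.55.
The coastal region: TFP = -0.6 − 0.72 + 0.825 = -0.495%.
The interior region: TFP = 2.1 − 2.25 + 0.935 = 0.785%.
Difference = -0.495 − (0.785) = -1.28 pp.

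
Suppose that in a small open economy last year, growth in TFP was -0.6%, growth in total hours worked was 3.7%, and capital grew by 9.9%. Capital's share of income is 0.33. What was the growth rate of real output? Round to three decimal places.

Real output growth was 5.146%.

Labor's share = 1 − 0.33 = 0.67.
Capital: 0.33 × 9.9 = 3.267 pp.
Total hours worked: 0.67 × 3.7 = 2.479 pp.
Output growth = -0.6 + 5.746 = 5.146%.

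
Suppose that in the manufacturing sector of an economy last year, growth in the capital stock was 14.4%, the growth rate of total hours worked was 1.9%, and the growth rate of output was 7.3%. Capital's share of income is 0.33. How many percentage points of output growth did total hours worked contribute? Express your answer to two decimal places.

Labor's share = 1 − 0.33 = 0.67.
Contribution = share × growth = 0.67 × 1.9 = 1.273 pp.

1.27 pp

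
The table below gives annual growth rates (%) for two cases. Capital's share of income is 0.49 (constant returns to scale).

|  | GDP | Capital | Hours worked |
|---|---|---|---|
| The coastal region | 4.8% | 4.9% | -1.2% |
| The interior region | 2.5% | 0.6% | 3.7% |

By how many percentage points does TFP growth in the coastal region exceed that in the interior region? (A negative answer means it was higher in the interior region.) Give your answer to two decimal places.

2.69 percentage points

Labor's share = 1 − 0.49 = 0.51.
The coastal region: TFP = 4.8 − 2.401 + 0.612 = 3.011%.
The interior region: TFP = 2.5 − 0.294 − 1.887 = 0.319%.
Difference = 3.011 − (0.319) = 2.692 pp.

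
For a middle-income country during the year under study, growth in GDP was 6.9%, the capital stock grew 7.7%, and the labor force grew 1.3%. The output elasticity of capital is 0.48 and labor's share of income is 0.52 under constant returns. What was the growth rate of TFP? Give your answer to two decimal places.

2.53%

Labor's share = 1 − 0.48 = 0.52.
The capital stock: 0.48 × 7.7 = 3.696 pp.
The labor force: 0.52 × 1.3 = 0.676 pp.
TFP growth = 6.9 − 4.372 = 2.528%.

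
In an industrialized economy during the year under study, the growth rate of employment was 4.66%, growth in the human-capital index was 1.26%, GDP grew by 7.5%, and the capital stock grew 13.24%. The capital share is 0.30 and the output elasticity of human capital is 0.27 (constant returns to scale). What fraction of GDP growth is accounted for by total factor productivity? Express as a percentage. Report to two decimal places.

Labor's share = 1 − 0.3 − 0.27 = 0.43.
The capital stock: 0.3 × 13.24 = 3.972 pp.
The human-capital index: 0.27 × 1.26 = 0.3402 pp.
Employment: 0.43 × 4.66 = 2.0038 pp.
TFP growth = 7.5 − 6.316 = 1.184%.
TFP share of growth = 1.184 / 7.5 × 100 = 15.7867%.

15.79%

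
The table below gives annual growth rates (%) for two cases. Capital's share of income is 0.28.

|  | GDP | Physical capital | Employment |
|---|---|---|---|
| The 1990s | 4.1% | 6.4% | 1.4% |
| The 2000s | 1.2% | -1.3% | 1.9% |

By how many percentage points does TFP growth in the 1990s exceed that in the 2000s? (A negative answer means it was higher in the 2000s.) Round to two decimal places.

1.10 percentage points

Labor's share = 1 − 0.28 = 0.72.
The 1990s: TFP = 4.1 − 1.792 − 1.008 = 1.3%.
The 2000s: TFP = 1.2 + 0.364 − 1.368 = 0.196%.
Difference = 1.3 − (0.196) = 1.104 pp.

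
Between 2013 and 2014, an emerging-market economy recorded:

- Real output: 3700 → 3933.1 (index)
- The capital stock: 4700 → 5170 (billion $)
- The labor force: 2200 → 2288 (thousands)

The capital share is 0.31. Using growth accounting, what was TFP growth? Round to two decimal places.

0.44%

Real output growth = (3933.1 − 3700) / 3700 = 6.3%.
The capital stock growth = (5170 − 4700) / 4700 = 10%.
The labor force growth = (2288 − 2200) / 2200 = 4%.
Labor's share = 1 − 0.31 = 0.69.
The capital stock: 0.31 × 10 = 3.1 pp.
The labor force: 0.69 × 4 = 2.76 pp.
TFP growth = 6.3 − 5.86 = 0.44%.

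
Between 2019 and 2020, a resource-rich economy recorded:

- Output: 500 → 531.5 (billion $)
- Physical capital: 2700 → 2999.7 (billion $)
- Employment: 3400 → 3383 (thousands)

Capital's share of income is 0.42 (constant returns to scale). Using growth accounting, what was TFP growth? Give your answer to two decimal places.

Output growth = (531.5 − 500) / 500 = 6.3%.
Physical capital growth = (2999.7 − 2700) / 2700 = 11.1%.
Employment growth = (3383 − 3400) / 3400 = -0.5%.
Labor's share = 1 − 0.42 = 0.58.
Physical capital: 0.42 × 11.1 = 4.662 pp.
Employment: 0.58 × (-0.5) = -0.29 pp.
TFP growth = 6.3 − 4.372 = 1.928%.

1.93%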